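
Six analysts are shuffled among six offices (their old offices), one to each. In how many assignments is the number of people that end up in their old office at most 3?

Sum C(6,i)·!(6-i) for i = 0..3:
  i=0: C(6,0)·!6 = 1·265 = 265
  i=1: C(6,1)·!5 = 6·44 = 264
  i=2: C(6,2)·!4 = 15·9 = 135
  i=3: C(6,3)·!3 = 20·2 = 40
Total = 704.

704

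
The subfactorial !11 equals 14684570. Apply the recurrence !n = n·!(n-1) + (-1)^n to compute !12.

!12 = 12·14684570 + 1 = 176214841.

176214841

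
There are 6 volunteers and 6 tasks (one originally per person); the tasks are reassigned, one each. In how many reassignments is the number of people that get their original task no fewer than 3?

Sum C(6,i)·!(6-i) for i = 3..6:
  i=3: C(6,3)·!3 = 20·2 = 40
  i=4: C(6,4)·!2 = 15·1 = 15
  i=5: C(6,5)·!1 = 6·0 = 0
  i=6: C(6,6)·!0 = 1·1 = 1
Total = 56.

56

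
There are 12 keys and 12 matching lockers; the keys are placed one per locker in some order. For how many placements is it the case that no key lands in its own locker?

176214841

!12 is the nearest integer to 12!/e.
12! = 479001600, and 479001600/e ≈ 176214840.93, so !12 = 176214841.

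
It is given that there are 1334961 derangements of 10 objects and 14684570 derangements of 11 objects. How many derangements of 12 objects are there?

176214841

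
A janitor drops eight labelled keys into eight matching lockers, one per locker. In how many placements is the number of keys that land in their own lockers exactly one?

14832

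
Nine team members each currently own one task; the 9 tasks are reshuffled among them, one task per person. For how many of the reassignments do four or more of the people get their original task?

6883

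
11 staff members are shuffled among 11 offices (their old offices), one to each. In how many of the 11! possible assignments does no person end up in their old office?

14684570

Use !n = n·!(n-1) + (-1)^n.
!11 = 11·1334961 - 1 = 14684570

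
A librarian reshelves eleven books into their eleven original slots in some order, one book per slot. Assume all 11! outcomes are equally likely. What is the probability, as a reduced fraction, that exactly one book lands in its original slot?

16481/44800

Favorable outcomes: C(11,1)·!10 = 11·1334961 = 14684571.
Total outcomes: 11! = 39916800.
Probability = 14684571/39916800 = 16481/44800.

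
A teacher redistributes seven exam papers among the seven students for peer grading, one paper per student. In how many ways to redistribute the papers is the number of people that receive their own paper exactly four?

Choose which 4 of the 7 are fixed: C(7,4) = 35.
The other 3 form a derangement: !3 = 2.
Total: 35 × 2 = 70.

70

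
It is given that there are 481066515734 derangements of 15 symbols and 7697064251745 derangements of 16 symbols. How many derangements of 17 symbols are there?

D_17 = (17-1)·(D_16 + D_15) = 16·(7697064251745 + 481066515734) = 16·8178130767479 = 130850092279664.

130850092279664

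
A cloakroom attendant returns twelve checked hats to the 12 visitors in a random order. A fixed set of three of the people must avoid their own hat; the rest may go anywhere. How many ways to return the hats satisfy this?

369774720

Let A_j be the event that the j-th constrained one is fixed. By inclusion-exclusion over the 3 events:
Σ_{j=0}^{3} (-1)^j C(3,j)(12-j)!
= C(3,0)·12! - C(3,1)·11! + C(3,2)·10! - C(3,3)·9!
= 479001600 - 119750400 + 10886400 - 362880
= 369774720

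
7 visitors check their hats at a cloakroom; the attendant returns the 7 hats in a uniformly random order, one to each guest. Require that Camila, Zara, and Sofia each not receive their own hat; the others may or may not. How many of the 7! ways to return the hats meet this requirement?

3216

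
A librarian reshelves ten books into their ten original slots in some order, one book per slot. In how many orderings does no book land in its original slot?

Recurrence: !10 = 9·(!9 + !8).
!10 = 9·(133496 + 14833) = 9·148329 = 1334961

1334961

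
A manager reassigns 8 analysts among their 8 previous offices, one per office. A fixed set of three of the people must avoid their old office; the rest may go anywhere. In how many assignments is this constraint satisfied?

Let A_j be the event that the j-th constrained one is fixed. By inclusion-exclusion over the 3 events:
Σ_{j=0}^{3} (-1)^j C(3,j)(8-j)!
= C(3,0)·8! - C(3,1)·7! + C(3,2)·6! - C(3,3)·5!
= 40320 - 15120 + 2160 - 120
= 27240

27240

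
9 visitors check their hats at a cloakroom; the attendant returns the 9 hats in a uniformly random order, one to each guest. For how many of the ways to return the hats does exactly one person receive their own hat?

Pick the single fixed position: C(9,1) = 9 ways.
The other 8 form a derangement: !8 = 14833.
Total: 9 × 14833 = 133497.

133497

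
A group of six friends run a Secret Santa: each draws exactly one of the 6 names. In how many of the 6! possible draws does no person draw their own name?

The subfactorial !6 = [6!/e] (nearest integer).
6! = 720, and 720/e ≈ 264.87, so !6 = 265.

265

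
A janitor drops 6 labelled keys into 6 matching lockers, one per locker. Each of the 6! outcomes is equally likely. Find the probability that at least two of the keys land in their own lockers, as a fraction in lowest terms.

191/720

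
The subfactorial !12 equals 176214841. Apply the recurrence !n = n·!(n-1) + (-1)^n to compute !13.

2290792932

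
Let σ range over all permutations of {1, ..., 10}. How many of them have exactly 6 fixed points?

1890

Pick the 6 fixed positions: C(10,6) = 210 ways.
The other 4 form a derangement: !4 = 9.
Total: 210 × 9 = 1890.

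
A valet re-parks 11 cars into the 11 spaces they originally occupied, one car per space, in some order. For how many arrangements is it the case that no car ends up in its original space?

14684570

By inclusion-exclusion, !11 = Σ (-1)^k · 11!/k! for k=0..11
= 11! - 11!/1! + 11!/2! - 11!/3! + 11!/4! - 11!/5! + 11!/6! - 11!/7! + 11!/8! - 11!/9! + 11!/10! - 11!/11!
= 39916800 - 39916800 + 19958400 - 6652800 + 1663200 - 332640 + 55440 - 7920 + 990 - 110 + 11 - 1
= 14684570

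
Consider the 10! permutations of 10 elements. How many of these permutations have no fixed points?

!10 is the nearest integer to 10!/e.
10! = 3628800, and 3628800/e ≈ 1334960.92, so !10 = 1334961.

1334961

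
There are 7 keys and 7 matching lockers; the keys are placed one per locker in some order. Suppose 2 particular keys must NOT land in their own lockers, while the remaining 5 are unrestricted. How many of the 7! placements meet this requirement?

Inclusion-exclusion on the 2 forbidden self-matches:
Σ_{j=0}^{2} (-1)^j C(2,j)(7-j)!
= C(2,0)·7! - C(2,1)·6! + C(2,2)·5!
= 5040 - 1440 + 120
= 3720

3720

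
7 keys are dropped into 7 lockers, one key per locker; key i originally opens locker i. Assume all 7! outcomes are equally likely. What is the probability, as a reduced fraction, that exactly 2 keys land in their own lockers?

11/60

Favorable outcomes: C(7,2)·!5 = 21·44 = 924.
Total outcomes: 7! = 5040.
Probability = 924/5040 = 11/60.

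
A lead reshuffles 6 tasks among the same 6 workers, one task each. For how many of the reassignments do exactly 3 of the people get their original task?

40

Choose which 3 of the 6 are fixed: C(6,3) = 20.
The other 3 form a derangement: !3 = 2.
Total: 20 × 2 = 40.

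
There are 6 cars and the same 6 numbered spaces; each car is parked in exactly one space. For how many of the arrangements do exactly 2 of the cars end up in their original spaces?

135

Pick the 2 fixed positions: C(6,2) = 15 ways.
The other 4 form a derangement: !4 = 9.
Total: 15 × 9 = 135.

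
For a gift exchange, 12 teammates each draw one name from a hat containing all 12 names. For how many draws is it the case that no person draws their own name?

176214841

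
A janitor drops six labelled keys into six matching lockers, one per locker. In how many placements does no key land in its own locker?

265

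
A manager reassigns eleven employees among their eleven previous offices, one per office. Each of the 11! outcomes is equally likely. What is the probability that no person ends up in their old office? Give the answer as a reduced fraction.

1468457/3991680

Favorable outcomes: !11 = 14684570.
Total outcomes: 11! = 39916800.
Probability = 14684570/39916800 = 1468457/3991680.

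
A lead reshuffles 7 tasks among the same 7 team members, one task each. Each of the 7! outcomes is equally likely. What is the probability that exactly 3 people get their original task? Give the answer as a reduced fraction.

Favorable outcomes: C(7,3)·!4 = 35·9 = 315.
Total outcomes: 7! = 5040.
Probability = 315/5040 = 1/16.

1/16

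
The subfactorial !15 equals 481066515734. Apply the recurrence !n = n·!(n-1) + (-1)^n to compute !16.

!16 = 16·481066515734 + 1 = 7697064251745.

7697064251745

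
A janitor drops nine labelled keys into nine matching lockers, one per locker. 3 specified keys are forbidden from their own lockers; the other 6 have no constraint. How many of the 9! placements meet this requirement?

Inclusion-exclusion on the 3 forbidden self-matches:
Σ_{j=0}^{3} (-1)^j C(3,j)(9-j)!
= C(3,0)·9! - C(3,1)·8! + C(3,2)·7! - C(3,3)·6!
= 362880 - 120960 + 15120 - 720
= 256320

256320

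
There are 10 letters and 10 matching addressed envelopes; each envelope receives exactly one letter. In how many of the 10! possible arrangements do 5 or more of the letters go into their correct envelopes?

# with exactly i fixed is C(10,i)·!(10-i); sum over i=5..10:
  i=5: C(10,5)·!5 = 252·44 = 11088
  i=6: C(10,6)·!4 = 210·9 = 1890
  i=7: C(10,7)·!3 = 120·2 = 240
  i=8: C(10,8)·!2 = 45·1 = 45
  i=9: C(10,9)·!1 = 10·0 = 0
  i=10: C(10,10)·!0 = 1·1 = 1
Total = 13264.

13264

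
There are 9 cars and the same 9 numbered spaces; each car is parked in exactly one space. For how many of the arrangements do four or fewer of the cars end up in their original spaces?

# with exactly i fixed is C(9,i)·!(9-i); sum over i=0..4:
  i=0: C(9,0)·!9 = 1·133496 = 133496
  i=1: C(9,1)·!8 = 9·14833 = 133497
  i=2: C(9,2)·!7 = 36·1854 = 66744
  i=3: C(9,3)·!6 = 84·265 = 22260
  i=4: C(9,4)·!5 = 126·44 = 5544
Total = 361541.

361541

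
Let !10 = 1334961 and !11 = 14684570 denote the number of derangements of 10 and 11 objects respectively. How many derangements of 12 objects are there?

176214841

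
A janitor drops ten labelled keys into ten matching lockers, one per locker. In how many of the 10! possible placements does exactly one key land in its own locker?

1334960

Choose which one of the 10 is fixed: C(10,1) = 10.
The remaining 9 must be deranged: !9 = 133496.
Total: 10 × 133496 = 1334960.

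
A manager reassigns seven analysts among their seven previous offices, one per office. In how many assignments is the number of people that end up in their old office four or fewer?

5018

# with exactly i fixed is C(7,i)·!(7-i); sum over i=0..4:
  i=0: C(7,0)·!7 = 1·1854 = 1854
  i=1: C(7,1)·!6 = 7·265 = 1855
  i=2: C(7,2)·!5 = 21·44 = 924
  i=3: C(7,3)·!4 = 35·9 = 315
  i=4: C(7,4)·!3 = 35·2 = 70
Total = 5018.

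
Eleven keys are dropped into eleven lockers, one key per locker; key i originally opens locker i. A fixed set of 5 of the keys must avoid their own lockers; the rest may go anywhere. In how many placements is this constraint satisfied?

Inclusion-exclusion on the 5 forbidden self-matches:
Σ_{j=0}^{5} (-1)^j C(5,j)(11-j)!
= C(5,0)·11! - C(5,1)·10! + C(5,2)·9! - C(5,3)·8! + C(5,4)·7! - C(5,5)·6!
= 39916800 - 18144000 + 3628800 - 403200 + 25200 - 720
= 25022880

25022880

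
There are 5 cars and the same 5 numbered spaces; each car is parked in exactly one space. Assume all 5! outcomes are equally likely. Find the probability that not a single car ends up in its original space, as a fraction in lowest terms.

11/30

Favorable outcomes: !5 = 44.
Total outcomes: 5! = 120.
Probability = 44/120 = 11/30.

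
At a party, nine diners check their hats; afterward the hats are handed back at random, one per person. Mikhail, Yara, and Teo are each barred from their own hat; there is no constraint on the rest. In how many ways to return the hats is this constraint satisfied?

256320

Inclusion-exclusion on the 3 forbidden self-matches:
Σ_{j=0}^{3} (-1)^j C(3,j)(9-j)!
= C(3,0)·9! - C(3,1)·8! + C(3,2)·7! - C(3,3)·6!
= 362880 - 120960 + 15120 - 720
= 256320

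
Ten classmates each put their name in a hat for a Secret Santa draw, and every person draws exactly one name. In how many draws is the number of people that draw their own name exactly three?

Choose which 3 of the 10 are fixed: C(10,3) = 120.
The remaining 7 must be deranged: !7 = 1854.
Total: 120 × 1854 = 222480.

222480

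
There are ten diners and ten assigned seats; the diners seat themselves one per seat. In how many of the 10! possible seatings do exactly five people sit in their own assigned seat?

Choose which 5 of the 10 are fixed: C(10,5) = 252.
The remaining 5 must be deranged: !5 = 44.
Total: 252 × 44 = 11088.

11088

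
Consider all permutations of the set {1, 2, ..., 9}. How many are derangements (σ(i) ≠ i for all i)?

!9 is the nearest integer to 9!/e.
9! = 362880, and 362880/e ≈ 133496.09, so !9 = 133496.

133496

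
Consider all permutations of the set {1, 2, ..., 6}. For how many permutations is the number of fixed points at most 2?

664

Sum C(6,i)·!(6-i) for i = 0..2:
  i=0: C(6,0)·!6 = 1·265 = 265
  i=1: C(6,1)·!5 = 6·44 = 264
  i=2: C(6,2)·!4 = 15·9 = 135
Total = 664.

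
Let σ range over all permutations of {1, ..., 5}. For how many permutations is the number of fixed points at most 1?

89

# with exactly i fixed is C(5,i)·!(5-i); sum over i=0..1:
  i=0: C(5,0)·!5 = 1·44 = 44
  i=1: C(5,1)·!4 = 5·9 = 45
Total = 89.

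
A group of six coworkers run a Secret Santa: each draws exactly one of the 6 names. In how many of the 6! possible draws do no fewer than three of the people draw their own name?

56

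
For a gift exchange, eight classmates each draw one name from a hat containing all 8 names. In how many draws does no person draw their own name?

14833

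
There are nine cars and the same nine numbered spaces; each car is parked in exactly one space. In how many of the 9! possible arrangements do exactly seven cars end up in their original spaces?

36

Pick the 7 fixed positions: C(9,7) = 36 ways.
The other 2 form a derangement: !2 = 1.
Total: 36 × 1 = 36.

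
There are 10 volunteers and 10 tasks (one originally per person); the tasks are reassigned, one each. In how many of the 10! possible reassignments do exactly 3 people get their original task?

222480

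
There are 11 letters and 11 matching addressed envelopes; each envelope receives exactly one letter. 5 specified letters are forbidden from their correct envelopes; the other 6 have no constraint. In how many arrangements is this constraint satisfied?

25022880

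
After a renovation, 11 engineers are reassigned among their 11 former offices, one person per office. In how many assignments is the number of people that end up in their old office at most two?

36711421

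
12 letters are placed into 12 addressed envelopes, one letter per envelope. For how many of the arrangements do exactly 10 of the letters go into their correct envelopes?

Choose which 10 of the 12 are fixed: C(12,10) = 66.
The remaining 2 must be deranged: !2 = 1.
Total: 66 × 1 = 66.

66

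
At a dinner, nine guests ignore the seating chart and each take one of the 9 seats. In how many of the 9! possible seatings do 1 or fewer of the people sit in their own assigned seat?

266993

Sum C(9,i)·!(9-i) for i = 0..1:
  i=0: C(9,0)·!9 = 1·133496 = 133496
  i=1: C(9,1)·!8 = 9·14833 = 133497
Total = 266993.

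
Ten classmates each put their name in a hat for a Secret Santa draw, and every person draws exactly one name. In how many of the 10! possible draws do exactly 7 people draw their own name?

240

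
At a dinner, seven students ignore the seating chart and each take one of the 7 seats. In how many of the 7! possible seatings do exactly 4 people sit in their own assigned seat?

70

Choose which 4 of the 7 are fixed: C(7,4) = 35.
The other 3 form a derangement: !3 = 2.
Total: 35 × 2 = 70.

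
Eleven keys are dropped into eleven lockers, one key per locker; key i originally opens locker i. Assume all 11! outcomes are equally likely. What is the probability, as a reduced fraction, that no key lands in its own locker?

1468457/3991680

Favorable outcomes: !11 = 14684570.
Total outcomes: 11! = 39916800.
Probability = 14684570/39916800 = 1468457/3991680.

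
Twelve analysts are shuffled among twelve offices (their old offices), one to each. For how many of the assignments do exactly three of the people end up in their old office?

Choose which 3 of the 12 are fixed: C(12,3) = 220.
The other 9 form a derangement: !9 = 133496.
Total: 220 × 133496 = 29369120.

29369120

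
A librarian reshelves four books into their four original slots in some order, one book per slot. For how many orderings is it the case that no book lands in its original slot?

9

Use !n = n·!(n-1) + (-1)^n.
!4 = 4·2 + 1 = 9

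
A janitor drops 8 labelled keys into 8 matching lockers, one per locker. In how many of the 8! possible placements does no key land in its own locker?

!8 is the nearest integer to 8!/e.
8! = 40320, and 40320/e ≈ 14832.90, so !8 = 14833.

14833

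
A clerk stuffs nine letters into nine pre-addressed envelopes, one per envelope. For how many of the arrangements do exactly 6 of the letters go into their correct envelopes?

168

Choose which 6 of the 9 are fixed: C(9,6) = 84.
The other 3 form a derangement: !3 = 2.
Total: 84 × 2 = 168.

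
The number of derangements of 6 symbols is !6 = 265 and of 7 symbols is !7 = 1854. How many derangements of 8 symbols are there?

14833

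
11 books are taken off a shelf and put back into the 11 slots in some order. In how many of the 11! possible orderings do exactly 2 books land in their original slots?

Pick the 2 fixed positions: C(11,2) = 55 ways.
The other 9 form a derangement: !9 = 133496.
Total: 55 × 133496 = 7342280.

7342280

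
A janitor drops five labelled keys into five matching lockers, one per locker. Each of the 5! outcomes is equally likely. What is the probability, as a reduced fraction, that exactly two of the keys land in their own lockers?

1/6

Favorable outcomes: C(5,2)·!3 = 10·2 = 20.
Total outcomes: 5! = 120.
Probability = 20/120 = 1/6.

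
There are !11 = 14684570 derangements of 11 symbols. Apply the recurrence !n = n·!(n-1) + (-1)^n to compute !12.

176214841

!12 = 12·14684570 + 1 = 176214841.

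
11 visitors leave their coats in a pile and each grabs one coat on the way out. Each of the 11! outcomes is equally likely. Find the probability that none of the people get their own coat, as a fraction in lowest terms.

Favorable outcomes: !11 = 14684570.
Total outcomes: 11! = 39916800.
Probability = 14684570/39916800 = 1468457/3991680.

1468457/3991680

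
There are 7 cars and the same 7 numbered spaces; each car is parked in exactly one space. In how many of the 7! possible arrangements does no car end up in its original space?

The subfactorial !7 = [7!/e] (nearest integer).
7! = 5040, and 5040/e ≈ 1854.11, so !7 = 1854.

1854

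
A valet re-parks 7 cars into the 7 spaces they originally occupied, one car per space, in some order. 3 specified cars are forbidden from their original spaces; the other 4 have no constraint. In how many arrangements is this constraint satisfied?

Let A_j be the event that the j-th constrained one is fixed. By inclusion-exclusion over the 3 events:
Σ_{j=0}^{3} (-1)^j C(3,j)(7-j)!
= C(3,0)·7! - C(3,1)·6! + C(3,2)·5! - C(3,3)·4!
= 5040 - 2160 + 360 - 24
= 3216

3216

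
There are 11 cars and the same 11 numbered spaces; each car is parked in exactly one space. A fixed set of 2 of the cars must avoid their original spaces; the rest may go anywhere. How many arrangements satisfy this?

Inclusion-exclusion on the 2 forbidden self-matches:
Σ_{j=0}^{2} (-1)^j C(2,j)(11-j)!
= C(2,0)·11! - C(2,1)·10! + C(2,2)·9!
= 39916800 - 7257600 + 362880
= 33022080

33022080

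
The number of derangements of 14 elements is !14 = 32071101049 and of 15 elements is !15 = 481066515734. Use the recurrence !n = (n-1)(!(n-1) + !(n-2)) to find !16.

7697064251745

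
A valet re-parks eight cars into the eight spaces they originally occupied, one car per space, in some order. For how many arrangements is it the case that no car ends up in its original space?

The number of derangements of 8 is !8 = Σ_{k=0}^{8} (-1)^k·8!/k!
= 8! - 8!/1! + 8!/2! - 8!/3! + 8!/4! - 8!/5! + 8!/6! - 8!/7! + 8!/8!
= 40320 - 40320 + 20160 - 6720 + 1680 - 336 + 56 - 8 + 1
= 14833

14833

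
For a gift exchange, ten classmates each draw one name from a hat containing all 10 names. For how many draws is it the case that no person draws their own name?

!10 is the nearest integer to 10!/e.
10! = 3628800, and 3628800/e ≈ 1334960.92, so !10 = 1334961.

1334961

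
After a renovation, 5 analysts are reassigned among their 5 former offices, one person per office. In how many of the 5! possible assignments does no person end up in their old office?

44

Use !n = (n-1)(!(n-1) + !(n-2)).
!5 = 4·(9 + 2) = 4·11 = 44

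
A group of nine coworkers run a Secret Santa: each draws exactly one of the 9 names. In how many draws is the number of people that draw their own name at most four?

361541

# with exactly i fixed is C(9,i)·!(9-i); sum over i=0..4:
  i=0: C(9,0)·!9 = 1·133496 = 133496
  i=1: C(9,1)·!8 = 9·14833 = 133497
  i=2: C(9,2)·!7 = 36·1854 = 66744
  i=3: C(9,3)·!6 = 84·265 = 22260
  i=4: C(9,4)·!5 = 126·44 = 5544
Total = 361541.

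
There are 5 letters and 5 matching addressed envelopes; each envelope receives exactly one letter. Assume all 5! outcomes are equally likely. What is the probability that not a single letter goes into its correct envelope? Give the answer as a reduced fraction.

11/30

Favorable outcomes: !5 = 44.
Total outcomes: 5! = 120.
Probability = 44/120 = 11/30.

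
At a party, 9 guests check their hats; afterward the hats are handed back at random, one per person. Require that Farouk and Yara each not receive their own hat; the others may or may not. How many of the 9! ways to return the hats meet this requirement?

287280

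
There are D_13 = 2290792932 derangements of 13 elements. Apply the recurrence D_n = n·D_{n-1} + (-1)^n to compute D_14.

D_14 = 14·2290792932 + 1 = 32071101049.

32071101049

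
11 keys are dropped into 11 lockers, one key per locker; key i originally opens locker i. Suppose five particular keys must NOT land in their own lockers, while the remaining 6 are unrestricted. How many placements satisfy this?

25022880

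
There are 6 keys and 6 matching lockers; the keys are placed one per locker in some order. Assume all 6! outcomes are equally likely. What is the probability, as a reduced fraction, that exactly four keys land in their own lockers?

Favorable outcomes: C(6,4)·!2 = 15·1 = 15.
Total outcomes: 6! = 720.
Probability = 15/720 = 1/48.

1/48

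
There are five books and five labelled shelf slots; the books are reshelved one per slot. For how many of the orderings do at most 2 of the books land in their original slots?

Sum C(5,i)·!(5-i) for i = 0..2:
  i=0: C(5,0)·!5 = 1·44 = 44
  i=1: C(5,1)·!4 = 5·9 = 45
  i=2: C(5,2)·!3 = 10·2 = 20
Total = 109.

109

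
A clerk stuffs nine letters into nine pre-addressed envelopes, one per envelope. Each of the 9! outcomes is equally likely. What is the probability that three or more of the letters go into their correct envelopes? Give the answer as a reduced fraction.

29143/362880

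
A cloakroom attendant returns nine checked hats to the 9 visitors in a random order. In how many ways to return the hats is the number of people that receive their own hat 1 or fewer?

266993

# with exactly i fixed is C(9,i)·!(9-i); sum over i=0..1:
  i=0: C(9,0)·!9 = 1·133496 = 133496
  i=1: C(9,1)·!8 = 9·14833 = 133497
Total = 266993.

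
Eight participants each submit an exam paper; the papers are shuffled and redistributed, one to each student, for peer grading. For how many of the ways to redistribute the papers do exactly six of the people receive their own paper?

28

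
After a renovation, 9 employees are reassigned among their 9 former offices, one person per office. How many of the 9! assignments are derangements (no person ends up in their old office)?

Recurrence: !9 = 9·!8 + (-1)^9.
!9 = 9·14833 - 1 = 133496

133496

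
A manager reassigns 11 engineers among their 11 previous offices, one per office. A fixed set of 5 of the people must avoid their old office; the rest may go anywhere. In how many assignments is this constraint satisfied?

25022880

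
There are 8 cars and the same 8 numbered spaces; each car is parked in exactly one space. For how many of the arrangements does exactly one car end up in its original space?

14832

Pick the single fixed position: C(8,1) = 8 ways.
The other 7 form a derangement: !7 = 1854.
Total: 8 × 1854 = 14832.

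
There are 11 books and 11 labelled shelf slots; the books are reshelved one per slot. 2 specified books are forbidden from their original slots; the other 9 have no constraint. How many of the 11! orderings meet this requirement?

33022080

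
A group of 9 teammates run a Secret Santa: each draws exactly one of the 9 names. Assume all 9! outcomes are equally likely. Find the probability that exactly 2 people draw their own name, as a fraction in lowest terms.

Favorable outcomes: C(9,2)·!7 = 36·1854 = 66744.
Total outcomes: 9! = 362880.
Probability = 66744/362880 = 103/560.

103/560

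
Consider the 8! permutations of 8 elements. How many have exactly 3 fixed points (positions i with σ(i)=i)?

Choose which 3 of the 8 are fixed: C(8,3) = 56.
The remaining 5 must be deranged: !5 = 44.
Total: 56 × 44 = 2464.

2464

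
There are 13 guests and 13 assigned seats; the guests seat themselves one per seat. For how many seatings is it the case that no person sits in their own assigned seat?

2290792932

The number of derangements of 13 is !13 = Σ_{k=0}^{13} (-1)^k·13!/k!
= 13! - 13!/1! + 13!/2! - 13!/3! + 13!/4! - 13!/5! + 13!/6! - 13!/7! + 13!/8! - 13!/9! + 13!/10! - 13!/11! + 13!/12! - 13!/13!
= 6227020800 - 6227020800 + 3113510400 - 1037836800 + 259459200 - 51891840 + 8648640 - 1235520 + 154440 - 17160 + 1716 - 156 + 13 - 1
= 2290792932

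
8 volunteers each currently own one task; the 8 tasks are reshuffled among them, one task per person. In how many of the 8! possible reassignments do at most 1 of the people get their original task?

29665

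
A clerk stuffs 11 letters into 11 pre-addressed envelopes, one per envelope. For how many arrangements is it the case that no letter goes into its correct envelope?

Recurrence: !11 = 11·!10 + (-1)^11.
!11 = 11·1334961 - 1 = 14684570

14684570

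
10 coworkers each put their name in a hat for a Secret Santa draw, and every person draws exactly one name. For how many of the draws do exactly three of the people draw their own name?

Pick the 3 fixed positions: C(10,3) = 120 ways.
The remaining 7 must be deranged: !7 = 1854.
Total: 120 × 1854 = 222480.

222480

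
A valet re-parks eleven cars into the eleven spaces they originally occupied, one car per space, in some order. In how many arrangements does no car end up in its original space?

14684570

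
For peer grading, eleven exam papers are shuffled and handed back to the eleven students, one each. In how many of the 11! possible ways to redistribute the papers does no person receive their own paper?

14684570

The subfactorial !11 = [11!/e] (nearest integer).
11! = 39916800, and 39916800/e ≈ 14684570.08, so !11 = 14684570.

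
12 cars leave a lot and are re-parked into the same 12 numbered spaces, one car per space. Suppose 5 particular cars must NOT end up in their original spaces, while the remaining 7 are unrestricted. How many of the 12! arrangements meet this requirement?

312273360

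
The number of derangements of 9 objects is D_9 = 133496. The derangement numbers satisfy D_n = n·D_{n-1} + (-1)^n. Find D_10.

1334961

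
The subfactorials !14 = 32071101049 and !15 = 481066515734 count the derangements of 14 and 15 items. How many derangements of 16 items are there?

!16 = (16-1)·(!15 + !14) = 15·(481066515734 + 32071101049) = 15·513137616783 = 7697064251745.

7697064251745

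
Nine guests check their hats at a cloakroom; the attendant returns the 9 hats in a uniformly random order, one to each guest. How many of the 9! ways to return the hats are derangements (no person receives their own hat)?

Use !n = n·!(n-1) + (-1)^n.
!9 = 9·14833 - 1 = 133496

133496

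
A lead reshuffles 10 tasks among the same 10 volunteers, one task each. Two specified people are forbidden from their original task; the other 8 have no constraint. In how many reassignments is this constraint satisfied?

Let A_j be the event that the j-th constrained one is fixed. By inclusion-exclusion over the 2 events:
Σ_{j=0}^{2} (-1)^j C(2,j)(10-j)!
= C(2,0)·10! - C(2,1)·9! + C(2,2)·8!
= 3628800 - 725760 + 40320
= 2943360

2943360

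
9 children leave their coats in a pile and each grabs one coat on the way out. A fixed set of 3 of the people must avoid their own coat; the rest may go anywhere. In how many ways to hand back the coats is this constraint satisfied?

Let A_j be the event that the j-th constrained one is fixed. By inclusion-exclusion over the 3 events:
Σ_{j=0}^{3} (-1)^j C(3,j)(9-j)!
= C(3,0)·9! - C(3,1)·8! + C(3,2)·7! - C(3,3)·6!
= 362880 - 120960 + 15120 - 720
= 256320

256320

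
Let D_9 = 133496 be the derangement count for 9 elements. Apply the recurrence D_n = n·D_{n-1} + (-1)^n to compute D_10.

D_10 = 10·133496 + 1 = 1334961.

1334961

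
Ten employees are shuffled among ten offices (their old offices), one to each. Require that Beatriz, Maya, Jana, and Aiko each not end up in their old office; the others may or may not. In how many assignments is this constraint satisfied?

Inclusion-exclusion on the 4 forbidden self-matches:
Σ_{j=0}^{4} (-1)^j C(4,j)(10-j)!
= C(4,0)·10! - C(4,1)·9! + C(4,2)·8! - C(4,3)·7! + C(4,4)·6!
= 3628800 - 1451520 + 241920 - 20160 + 720
= 2399760

2399760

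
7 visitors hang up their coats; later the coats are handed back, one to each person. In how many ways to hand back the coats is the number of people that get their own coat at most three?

4948

# with exactly i fixed is C(7,i)·!(7-i); sum over i=0..3:
  i=0: C(7,0)·!7 = 1·1854 = 1854
  i=1: C(7,1)·!6 = 7·265 = 1855
  i=2: C(7,2)·!5 = 21·44 = 924
  i=3: C(7,3)·!4 = 35·9 = 315
Total = 4948.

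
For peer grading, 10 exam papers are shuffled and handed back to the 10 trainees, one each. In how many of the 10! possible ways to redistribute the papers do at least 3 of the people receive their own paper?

291394

Sum C(10,i)·!(10-i) for i = 3..10:
  i=3: C(10,3)·!7 = 120·1854 = 222480
  i=4: C(10,4)·!6 = 210·265 = 55650
  i=5: C(10,5)·!5 = 252·44 = 11088
  i=6: C(10,6)·!4 = 210·9 = 1890
  i=7: C(10,7)·!3 = 120·2 = 240
  i=8: C(10,8)·!2 = 45·1 = 45
  i=9: C(10,9)·!1 = 10·0 = 0
  i=10: C(10,10)·!0 = 1·1 = 1
Total = 291394.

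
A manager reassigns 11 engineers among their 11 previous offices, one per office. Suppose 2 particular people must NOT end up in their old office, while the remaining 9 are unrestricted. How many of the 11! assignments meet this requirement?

33022080

Let A_j be the event that the j-th constrained one is fixed. By inclusion-exclusion over the 2 events:
Σ_{j=0}^{2} (-1)^j C(2,j)(11-j)!
= C(2,0)·11! - C(2,1)·10! + C(2,2)·9!
= 39916800 - 7257600 + 362880
= 33022080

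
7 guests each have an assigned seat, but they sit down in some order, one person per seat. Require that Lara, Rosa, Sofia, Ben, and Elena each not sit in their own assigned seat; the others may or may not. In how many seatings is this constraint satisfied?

2428

Inclusion-exclusion on the 5 forbidden self-matches:
Σ_{j=0}^{5} (-1)^j C(5,j)(7-j)!
= C(5,0)·7! - C(5,1)·6! + C(5,2)·5! - C(5,3)·4! + C(5,4)·3! - C(5,5)·2!
= 5040 - 3600 + 1200 - 240 + 30 - 2
= 2428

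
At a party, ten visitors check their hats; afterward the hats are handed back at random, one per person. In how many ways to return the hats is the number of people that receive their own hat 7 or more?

# with exactly i fixed is C(10,i)·!(10-i); sum over i=7..10:
  i=7: C(10,7)·!3 = 120·2 = 240
  i=8: C(10,8)·!2 = 45·1 = 45
  i=9: C(10,9)·!1 = 10·0 = 0
  i=10: C(10,10)·!0 = 1·1 = 1
Total = 286.

286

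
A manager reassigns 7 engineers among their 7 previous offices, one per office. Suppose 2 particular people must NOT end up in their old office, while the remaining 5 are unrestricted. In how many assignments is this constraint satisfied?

3720

Inclusion-exclusion on the 2 forbidden self-matches:
Σ_{j=0}^{2} (-1)^j C(2,j)(7-j)!
= C(2,0)·7! - C(2,1)·6! + C(2,2)·5!
= 5040 - 1440 + 120
= 3720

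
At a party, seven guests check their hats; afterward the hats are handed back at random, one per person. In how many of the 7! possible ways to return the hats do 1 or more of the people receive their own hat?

Sum C(7,i)·!(7-i) for i = 1..7:
  i=1: C(7,1)·!6 = 7·265 = 1855
  i=2: C(7,2)·!5 = 21·44 = 924
  i=3: C(7,3)·!4 = 35·9 = 315
  i=4: C(7,4)·!3 = 35·2 = 70
  i=5: C(7,5)·!2 = 21·1 = 21
  i=6: C(7,6)·!1 = 7·0 = 0
  i=7: C(7,7)·!0 = 1·1 = 1
Total = 3186.

3186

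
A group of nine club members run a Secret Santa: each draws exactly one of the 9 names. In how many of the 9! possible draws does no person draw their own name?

!9 is the nearest integer to 9!/e.
9! = 362880, and 362880/e ≈ 133496.09, so !9 = 133496.

133496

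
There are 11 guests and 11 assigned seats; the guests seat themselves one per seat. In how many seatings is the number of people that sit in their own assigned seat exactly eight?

Pick the 8 fixed positions: C(11,8) = 165 ways.
The remaining 3 must be deranged: !3 = 2.
Total: 165 × 2 = 330.

330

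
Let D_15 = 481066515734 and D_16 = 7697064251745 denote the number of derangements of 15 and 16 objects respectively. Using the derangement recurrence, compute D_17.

130850092279664

D_17 = (17-1)·(D_16 + D_15) = 16·(7697064251745 + 481066515734) = 16·8178130767479 = 130850092279664.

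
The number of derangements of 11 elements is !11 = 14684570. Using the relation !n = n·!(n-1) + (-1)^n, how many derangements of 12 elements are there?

176214841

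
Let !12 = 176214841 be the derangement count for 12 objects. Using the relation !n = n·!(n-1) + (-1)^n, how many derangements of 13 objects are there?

!13 = 13·176214841 - 1 = 2290792932.

2290792932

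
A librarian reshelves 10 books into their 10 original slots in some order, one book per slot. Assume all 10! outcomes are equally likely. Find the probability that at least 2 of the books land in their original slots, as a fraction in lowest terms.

958879/3628800

Favorable outcomes: Σ_{i≥2} C(10,i)·!(10-i) = 45·14833 + 120·1854 + 210·265 + 252·44 + 210·9 + 120·2 + 45·1 + 10·0 + 1·1 = 958879.
Total outcomes: 10! = 3628800.
Probability = 958879/3628800 = 958879/3628800.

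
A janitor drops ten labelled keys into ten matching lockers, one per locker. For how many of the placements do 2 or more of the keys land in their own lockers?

# with exactly i fixed is C(10,i)·!(10-i); sum over i=2..10:
  i=2: C(10,2)·!8 = 45·14833 = 667485
  i=3: C(10,3)·!7 = 120·1854 = 222480
  i=4: C(10,4)·!6 = 210·265 = 55650
  i=5: C(10,5)·!5 = 252·44 = 11088
  i=6: C(10,6)·!4 = 210·9 = 1890
  i=7: C(10,7)·!3 = 120·2 = 240
  i=8: C(10,8)·!2 = 45·1 = 45
  i=9: C(10,9)·!1 = 10·0 = 0
  i=10: C(10,10)·!0 = 1·1 = 1
Total = 958879.

958879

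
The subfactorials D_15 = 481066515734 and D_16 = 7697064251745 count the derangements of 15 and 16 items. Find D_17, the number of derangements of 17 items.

D_17 = (17-1)·(D_16 + D_15) = 16·(7697064251745 + 481066515734) = 16·8178130767479 = 130850092279664.

130850092279664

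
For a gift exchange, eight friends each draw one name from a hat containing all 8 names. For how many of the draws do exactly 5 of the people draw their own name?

112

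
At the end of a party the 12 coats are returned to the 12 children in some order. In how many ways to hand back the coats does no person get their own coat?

176214841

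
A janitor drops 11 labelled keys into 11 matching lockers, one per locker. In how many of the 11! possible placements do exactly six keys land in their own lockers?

20328

Choose which 6 of the 11 are fixed: C(11,6) = 462.
The remaining 5 must be deranged: !5 = 44.
Total: 462 × 44 = 20328.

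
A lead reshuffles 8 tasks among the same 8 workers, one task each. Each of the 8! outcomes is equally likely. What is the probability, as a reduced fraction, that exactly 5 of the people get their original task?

1/360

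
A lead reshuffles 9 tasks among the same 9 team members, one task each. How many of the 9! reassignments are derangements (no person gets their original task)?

133496

Use !n = n·!(n-1) + (-1)^n.
!9 = 9·14833 - 1 = 133496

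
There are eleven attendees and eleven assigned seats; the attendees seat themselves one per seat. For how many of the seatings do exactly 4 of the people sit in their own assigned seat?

611820

Choose which 4 of the 11 are fixed: C(11,4) = 330.
The remaining 7 must be deranged: !7 = 1854.
Total: 330 × 1854 = 611820.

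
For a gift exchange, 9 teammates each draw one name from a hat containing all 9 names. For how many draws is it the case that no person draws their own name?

133496

The subfactorial !9 = [9!/e] (nearest integer).
9! = 362880, and 362880/e ≈ 133496.09, so !9 = 133496.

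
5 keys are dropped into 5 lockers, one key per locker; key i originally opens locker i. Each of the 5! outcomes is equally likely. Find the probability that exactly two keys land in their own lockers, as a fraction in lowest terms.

Favorable outcomes: C(5,2)·!3 = 10·2 = 20.
Total outcomes: 5! = 120.
Probability = 20/120 = 1/6.

1/6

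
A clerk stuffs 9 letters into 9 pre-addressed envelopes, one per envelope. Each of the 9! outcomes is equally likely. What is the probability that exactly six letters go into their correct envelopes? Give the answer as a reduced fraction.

1/2160

Favorable outcomes: C(9,6)·!3 = 84·2 = 168.
Total outcomes: 9! = 362880.
Probability = 168/362880 = 1/2160.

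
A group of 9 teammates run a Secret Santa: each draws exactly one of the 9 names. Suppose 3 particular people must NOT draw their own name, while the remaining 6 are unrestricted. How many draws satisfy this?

256320

Let A_j be the event that the j-th constrained one is fixed. By inclusion-exclusion over the 3 events:
Σ_{j=0}^{3} (-1)^j C(3,j)(9-j)!
= C(3,0)·9! - C(3,1)·8! + C(3,2)·7! - C(3,3)·6!
= 362880 - 120960 + 15120 - 720
= 256320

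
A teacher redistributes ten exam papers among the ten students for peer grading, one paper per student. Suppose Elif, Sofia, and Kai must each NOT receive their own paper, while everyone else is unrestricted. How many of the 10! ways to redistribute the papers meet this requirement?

Inclusion-exclusion on the 3 forbidden self-matches:
Σ_{j=0}^{3} (-1)^j C(3,j)(10-j)!
= C(3,0)·10! - C(3,1)·9! + C(3,2)·8! - C(3,3)·7!
= 3628800 - 1088640 + 120960 - 5040
= 2656080

2656080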